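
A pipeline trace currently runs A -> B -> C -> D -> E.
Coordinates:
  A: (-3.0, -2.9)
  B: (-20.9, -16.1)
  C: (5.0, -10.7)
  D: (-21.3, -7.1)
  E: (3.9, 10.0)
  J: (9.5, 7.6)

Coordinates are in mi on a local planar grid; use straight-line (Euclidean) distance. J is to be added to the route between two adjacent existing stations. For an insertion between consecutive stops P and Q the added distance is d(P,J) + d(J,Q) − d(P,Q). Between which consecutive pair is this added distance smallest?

Added distance for inserting J between each consecutive pair:
A–B: 32.6 mi
B–C: 30.9 mi
C–D: 26.4 mi
D–E: 9.8 mi
Smallest added distance is 9.8 mi, inserting between D and E.

between D and E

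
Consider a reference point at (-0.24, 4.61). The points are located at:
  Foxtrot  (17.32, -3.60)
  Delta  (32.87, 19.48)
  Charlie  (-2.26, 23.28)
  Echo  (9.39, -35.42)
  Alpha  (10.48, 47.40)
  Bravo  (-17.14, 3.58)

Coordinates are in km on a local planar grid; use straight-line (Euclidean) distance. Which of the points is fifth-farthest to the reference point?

Charlie

Distances from the reference point ((-0.24, 4.61)):
Alpha: 44.1 km
Echo: 41.2 km
Delta: 36.3 km
Foxtrot: 19.4 km
Charlie: 18.8 km
Bravo: 16.9 km
The fifth-farthest is Charlie at 18.8 km.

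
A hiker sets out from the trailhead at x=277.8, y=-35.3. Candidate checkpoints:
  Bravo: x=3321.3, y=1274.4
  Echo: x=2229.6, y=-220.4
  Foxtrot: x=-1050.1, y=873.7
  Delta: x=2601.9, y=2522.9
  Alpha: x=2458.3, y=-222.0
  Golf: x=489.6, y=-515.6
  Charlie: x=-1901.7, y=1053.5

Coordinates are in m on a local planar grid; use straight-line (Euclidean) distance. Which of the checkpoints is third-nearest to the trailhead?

Echo

Distances from the trailhead (x=277.8, y=-35.3):
Golf: 524.9 m
Foxtrot: 1609.2 m
Echo: 1960.6 m
Alpha: 2188.5 m
Charlie: 2436.3 m
Bravo: 3313.3 m
Delta: 3456.3 m
The third-nearest is Echo at 1960.6 m.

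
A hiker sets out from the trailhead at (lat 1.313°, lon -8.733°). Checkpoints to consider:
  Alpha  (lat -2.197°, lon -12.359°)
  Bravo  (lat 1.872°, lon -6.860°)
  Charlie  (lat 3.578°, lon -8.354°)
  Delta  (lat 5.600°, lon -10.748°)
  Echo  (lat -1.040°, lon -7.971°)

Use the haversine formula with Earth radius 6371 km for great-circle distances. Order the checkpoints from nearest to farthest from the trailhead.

Distance from the trailhead at (lat 1.313°, lon -8.733°) to each:
Bravo (lat 1.872°, lon -6.860°): 217.3 km
Charlie (lat 3.578°, lon -8.354°): 255.4 km
Echo (lat -1.040°, lon -7.971°): 275.0 km
Delta (lat 5.600°, lon -10.748°): 526.5 km
Alpha (lat -2.197°, lon -12.359°): 561.1 km

Bravo, Charlie, Echo, Delta, Alpha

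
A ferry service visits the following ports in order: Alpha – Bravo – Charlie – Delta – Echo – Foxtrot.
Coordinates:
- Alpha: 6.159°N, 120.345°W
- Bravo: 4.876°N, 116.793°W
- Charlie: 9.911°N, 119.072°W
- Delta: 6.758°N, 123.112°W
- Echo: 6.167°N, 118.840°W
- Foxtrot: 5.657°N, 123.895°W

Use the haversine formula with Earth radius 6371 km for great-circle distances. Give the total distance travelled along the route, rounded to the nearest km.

Leg distances:
Alpha→Bravo: 418.2 km  (cumulative 418.2 km)
Bravo→Charlie: 613.6 km  (cumulative 1031.9 km)
Charlie→Delta: 566.1 km  (cumulative 1597.9 km)
Delta→Echo: 476.6 km  (cumulative 2074.5 km)
Echo→Foxtrot: 562.0 km  (cumulative 2636.4 km)
Total route length ≈ 2636 km.

2636 km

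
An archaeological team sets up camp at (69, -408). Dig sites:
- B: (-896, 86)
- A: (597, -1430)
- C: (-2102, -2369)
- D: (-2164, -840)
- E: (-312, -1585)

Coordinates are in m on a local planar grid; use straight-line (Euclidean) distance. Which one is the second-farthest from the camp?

Distance to each, sorted:
C: 2925.5 m
D: 2274.4 m
E: 1237.1 m
A: 1150.3 m
B: 1084.1 m
The second-farthest is D at 2274.4 m.

D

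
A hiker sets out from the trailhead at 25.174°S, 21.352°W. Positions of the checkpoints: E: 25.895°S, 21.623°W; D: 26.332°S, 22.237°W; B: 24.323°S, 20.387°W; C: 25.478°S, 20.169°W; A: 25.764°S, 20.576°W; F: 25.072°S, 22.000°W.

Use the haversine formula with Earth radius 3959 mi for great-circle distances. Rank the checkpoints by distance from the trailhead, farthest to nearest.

D, B, C, A, E, F

Distances from the trailhead:
D 26.332°S, 22.237°W: 97.1 mi
B 24.323°S, 20.387°W: 84.4 mi
C 25.478°S, 20.169°W: 76.8 mi
A 25.764°S, 20.576°W: 63.3 mi
E 25.895°S, 21.623°W: 52.6 mi
F 25.072°S, 22.000°W: 41.1 mi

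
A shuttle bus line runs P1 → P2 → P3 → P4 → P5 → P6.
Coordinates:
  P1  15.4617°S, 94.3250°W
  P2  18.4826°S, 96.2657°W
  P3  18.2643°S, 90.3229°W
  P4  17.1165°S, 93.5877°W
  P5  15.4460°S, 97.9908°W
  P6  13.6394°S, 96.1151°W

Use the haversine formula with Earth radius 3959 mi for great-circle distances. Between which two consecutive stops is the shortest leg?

P5–P6

Leg distances:
P1→P2: 245.0 mi
P2→P3: 390.0 mi
P3→P4: 229.1 mi
P4→P5: 314.0 mi
P5→P6: 177.0 mi
The shortest leg is P5–P6 at 177.0 mi.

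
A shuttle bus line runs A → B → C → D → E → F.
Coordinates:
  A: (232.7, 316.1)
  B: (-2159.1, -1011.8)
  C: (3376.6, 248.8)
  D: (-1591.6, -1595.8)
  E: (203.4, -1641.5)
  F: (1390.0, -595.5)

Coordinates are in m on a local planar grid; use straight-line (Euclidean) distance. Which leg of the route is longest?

B–C

Leg distances:
A→B: 2735.7 m
B→C: 5677.4 m
C→D: 5299.6 m
D→E: 1795.6 m
E→F: 1581.8 m
The longest leg is B–C at 5677.4 m.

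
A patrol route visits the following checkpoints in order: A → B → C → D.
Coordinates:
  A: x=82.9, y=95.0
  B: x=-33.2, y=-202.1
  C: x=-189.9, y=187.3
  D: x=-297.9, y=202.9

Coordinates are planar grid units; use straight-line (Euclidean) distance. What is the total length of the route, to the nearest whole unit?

848

Leg distances:
A→B: 319.0  (cumulative 319.0)
B→C: 419.7  (cumulative 738.7)
C→D: 109.1  (cumulative 847.8)
Total route length ≈ 848.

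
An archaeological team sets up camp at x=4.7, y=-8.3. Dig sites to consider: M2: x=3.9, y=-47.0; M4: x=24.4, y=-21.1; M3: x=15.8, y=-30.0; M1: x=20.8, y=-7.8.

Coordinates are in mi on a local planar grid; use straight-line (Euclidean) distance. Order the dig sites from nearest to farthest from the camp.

Computing each straight-line distance from x=4.7, y=-8.3:
M1 x=20.8, y=-7.8: 16.1 mi
M4 x=24.4, y=-21.1: 23.5 mi
M3 x=15.8, y=-30.0: 24.4 mi
M2 x=3.9, y=-47.0: 38.7 mi

M1, M4, M3, M2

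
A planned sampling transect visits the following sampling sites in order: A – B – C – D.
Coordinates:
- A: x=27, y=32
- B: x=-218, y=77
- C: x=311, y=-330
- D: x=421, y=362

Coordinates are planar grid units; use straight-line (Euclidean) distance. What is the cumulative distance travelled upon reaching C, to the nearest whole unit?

917

Leg distances:
A→B: 249.1  (cumulative 249.1)
B→C: 667.5  (cumulative 916.5)
Cumulative distance at C ≈ 917.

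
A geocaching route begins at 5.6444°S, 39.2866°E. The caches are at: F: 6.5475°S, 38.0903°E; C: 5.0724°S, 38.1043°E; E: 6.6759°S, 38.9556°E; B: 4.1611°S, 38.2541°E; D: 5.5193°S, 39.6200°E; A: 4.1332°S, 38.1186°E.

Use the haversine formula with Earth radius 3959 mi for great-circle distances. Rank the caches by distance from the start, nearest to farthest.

Computing each great-circle distance from 5.6444°S, 39.2866°E:
D 5.5193°S, 39.6200°E: 24.5 mi
E 6.6759°S, 38.9556°E: 74.8 mi
C 5.0724°S, 38.1043°E: 90.4 mi
F 6.5475°S, 38.0903°E: 103.2 mi
B 4.1611°S, 38.2541°E: 124.7 mi
A 4.1332°S, 38.1186°E: 131.8 mi

D, E, C, F, B, A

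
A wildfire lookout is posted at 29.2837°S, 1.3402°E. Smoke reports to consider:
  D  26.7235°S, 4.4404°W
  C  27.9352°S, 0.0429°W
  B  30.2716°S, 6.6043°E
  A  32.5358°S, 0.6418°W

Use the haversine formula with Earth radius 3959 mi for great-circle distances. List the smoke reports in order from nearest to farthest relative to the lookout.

Computing each great-circle distance from 29.2837°S, 1.3402°E:
C 27.9352°S, 0.0429°W: 125.4 mi
A 32.5358°S, 0.6418°W: 253.6 mi
B 30.2716°S, 6.6043°E: 323.0 mi
D 26.7235°S, 4.4404°W: 394.5 mi

C, A, B, D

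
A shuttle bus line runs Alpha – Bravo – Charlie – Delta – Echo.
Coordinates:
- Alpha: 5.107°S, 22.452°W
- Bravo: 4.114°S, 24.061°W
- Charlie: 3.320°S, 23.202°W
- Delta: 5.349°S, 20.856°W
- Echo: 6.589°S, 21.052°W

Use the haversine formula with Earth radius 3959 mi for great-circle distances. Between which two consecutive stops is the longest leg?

Charlie–Delta

Leg distances:
Alpha→Bravo: 130.3 mi
Bravo→Charlie: 80.7 mi
Charlie→Delta: 214.0 mi
Delta→Echo: 86.7 mi
The longest leg is Charlie–Delta at 214.0 mi.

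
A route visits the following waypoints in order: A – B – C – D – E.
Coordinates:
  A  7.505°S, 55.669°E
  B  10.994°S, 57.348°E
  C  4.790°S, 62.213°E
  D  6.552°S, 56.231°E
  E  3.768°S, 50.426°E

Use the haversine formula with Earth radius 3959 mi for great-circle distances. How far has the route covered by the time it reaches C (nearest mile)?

Leg distances:
A→B: 266.9 mi  (cumulative 266.9 mi)
B→C: 542.7 mi  (cumulative 809.6 mi)
Cumulative distance at C ≈ 810 mi.

810 mi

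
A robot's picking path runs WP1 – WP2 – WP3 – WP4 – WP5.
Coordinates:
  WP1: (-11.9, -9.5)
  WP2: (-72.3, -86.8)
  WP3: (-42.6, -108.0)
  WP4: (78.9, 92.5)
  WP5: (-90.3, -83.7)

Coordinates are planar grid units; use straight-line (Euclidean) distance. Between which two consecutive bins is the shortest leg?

Leg distances:
WP1→WP2: 98.1
WP2→WP3: 36.5
WP3→WP4: 234.4
WP4→WP5: 244.3
The shortest leg is WP2–WP3 at 36.5.

WP2–WP3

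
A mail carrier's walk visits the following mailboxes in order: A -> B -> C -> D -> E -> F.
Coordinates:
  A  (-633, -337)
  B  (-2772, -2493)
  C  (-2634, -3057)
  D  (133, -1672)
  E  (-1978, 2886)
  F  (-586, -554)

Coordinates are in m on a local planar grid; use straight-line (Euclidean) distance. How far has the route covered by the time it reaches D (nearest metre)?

Leg distances:
A→B: 3037.0 m  (cumulative 3037.0 m)
B→C: 580.6 m  (cumulative 3617.7 m)
C→D: 3094.3 m  (cumulative 6712.0 m)
Cumulative distance at D ≈ 6712 m.

6712 m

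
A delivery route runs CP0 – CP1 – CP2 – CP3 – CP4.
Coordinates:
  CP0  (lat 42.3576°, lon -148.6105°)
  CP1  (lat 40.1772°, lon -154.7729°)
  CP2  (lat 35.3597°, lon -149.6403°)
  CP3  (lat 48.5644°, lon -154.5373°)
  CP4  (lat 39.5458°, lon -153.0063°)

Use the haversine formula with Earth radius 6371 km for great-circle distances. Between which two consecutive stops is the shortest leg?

Leg distances:
CP0→CP1: 569.1 km
CP1→CP2: 700.1 km
CP2→CP3: 1522.3 km
CP3→CP4: 1010.2 km
The shortest leg is CP0–CP1 at 569.1 km.

CP0–CP1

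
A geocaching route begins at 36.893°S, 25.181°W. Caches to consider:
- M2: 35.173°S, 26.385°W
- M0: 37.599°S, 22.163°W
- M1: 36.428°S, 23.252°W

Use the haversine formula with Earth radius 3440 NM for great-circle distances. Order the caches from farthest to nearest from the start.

M0, M2, M1

Computing each great-circle distance from 36.893°S, 25.181°W:
M0 37.599°S, 22.163°W: 150.3 NM
M2 35.173°S, 26.385°W: 118.7 NM
M1 36.428°S, 23.252°W: 97.0 NM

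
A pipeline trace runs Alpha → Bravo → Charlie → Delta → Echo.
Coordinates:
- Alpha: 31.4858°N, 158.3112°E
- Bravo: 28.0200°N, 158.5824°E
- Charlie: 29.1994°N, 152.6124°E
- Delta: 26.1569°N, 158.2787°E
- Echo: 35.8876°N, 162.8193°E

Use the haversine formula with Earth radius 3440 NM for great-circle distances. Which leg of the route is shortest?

Alpha–Bravo

Leg distances:
Alpha→Bravo: 208.6 NM
Bravo→Charlie: 322.5 NM
Charlie→Delta: 352.2 NM
Delta→Echo: 629.0 NM
The shortest leg is Alpha–Bravo at 208.6 NM.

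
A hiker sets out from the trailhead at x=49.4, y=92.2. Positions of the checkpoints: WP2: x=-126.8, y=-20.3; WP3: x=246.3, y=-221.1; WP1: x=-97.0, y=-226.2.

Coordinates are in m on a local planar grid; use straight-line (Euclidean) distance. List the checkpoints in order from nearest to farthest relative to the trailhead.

WP2, WP1, WP3

Distance from the trailhead at x=49.4, y=92.2 to each:
WP2 x=-126.8, y=-20.3: 209.1 m
WP1 x=-97.0, y=-226.2: 350.4 m
WP3 x=246.3, y=-221.1: 370.0 m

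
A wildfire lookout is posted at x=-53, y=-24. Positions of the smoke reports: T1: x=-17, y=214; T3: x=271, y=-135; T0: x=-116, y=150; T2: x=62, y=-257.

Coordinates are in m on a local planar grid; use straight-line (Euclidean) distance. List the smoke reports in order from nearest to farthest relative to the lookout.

T0, T1, T2, T3

Distance from the lookout at x=-53, y=-24 to each:
T0 x=-116, y=150: 185.1 m
T1 x=-17, y=214: 240.7 m
T2 x=62, y=-257: 259.8 m
T3 x=271, y=-135: 342.5 m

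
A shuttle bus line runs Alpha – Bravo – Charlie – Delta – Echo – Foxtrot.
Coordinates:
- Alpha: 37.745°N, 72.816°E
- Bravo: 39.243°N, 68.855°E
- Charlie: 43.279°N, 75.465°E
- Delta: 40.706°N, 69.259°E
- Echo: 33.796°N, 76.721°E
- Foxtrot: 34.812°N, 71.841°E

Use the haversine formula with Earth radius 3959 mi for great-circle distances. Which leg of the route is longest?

Delta–Echo

Leg distances:
Alpha→Bravo: 237.9 mi
Bravo→Charlie: 442.1 mi
Charlie→Delta: 364.8 mi
Delta→Echo: 629.1 mi
Echo→Foxtrot: 287.2 mi
The longest leg is Delta–Echo at 629.1 mi.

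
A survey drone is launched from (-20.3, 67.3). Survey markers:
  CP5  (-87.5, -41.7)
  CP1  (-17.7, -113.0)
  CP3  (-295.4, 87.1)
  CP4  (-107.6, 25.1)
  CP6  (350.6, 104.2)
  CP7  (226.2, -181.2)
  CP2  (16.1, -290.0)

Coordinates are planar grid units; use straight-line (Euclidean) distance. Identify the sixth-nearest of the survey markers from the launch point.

CP2

Distances from the launch point ((-20.3, 67.3)):
CP4: 97.0
CP5: 128.1
CP1: 180.3
CP3: 275.8
CP7: 350.0
CP2: 359.1
CP6: 372.7
The sixth-nearest is CP2 at 359.1.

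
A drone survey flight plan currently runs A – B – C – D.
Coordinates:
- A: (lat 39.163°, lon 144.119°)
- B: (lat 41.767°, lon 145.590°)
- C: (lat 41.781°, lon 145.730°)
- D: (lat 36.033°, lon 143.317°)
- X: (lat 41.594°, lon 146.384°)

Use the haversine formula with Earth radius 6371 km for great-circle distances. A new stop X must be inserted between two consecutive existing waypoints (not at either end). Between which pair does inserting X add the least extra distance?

between C and D

Added distance for inserting X between each consecutive pair:
A–B: 85.0 km
B–C: 115.1 km
C–D: 58.8 km
Smallest added distance is 58.8 km, inserting between C and D.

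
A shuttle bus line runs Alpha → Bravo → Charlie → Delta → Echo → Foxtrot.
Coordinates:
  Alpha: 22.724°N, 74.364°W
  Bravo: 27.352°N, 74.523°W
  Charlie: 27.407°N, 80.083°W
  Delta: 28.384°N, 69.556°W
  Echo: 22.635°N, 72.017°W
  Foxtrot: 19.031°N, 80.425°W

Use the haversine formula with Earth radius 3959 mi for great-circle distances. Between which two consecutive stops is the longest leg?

Leg distances:
Alpha→Bravo: 319.9 mi
Bravo→Charlie: 341.1 mi
Charlie→Delta: 646.2 mi
Delta→Echo: 425.8 mi
Echo→Foxtrot: 597.2 mi
The longest leg is Charlie–Delta at 646.2 mi.

Charlie–Delta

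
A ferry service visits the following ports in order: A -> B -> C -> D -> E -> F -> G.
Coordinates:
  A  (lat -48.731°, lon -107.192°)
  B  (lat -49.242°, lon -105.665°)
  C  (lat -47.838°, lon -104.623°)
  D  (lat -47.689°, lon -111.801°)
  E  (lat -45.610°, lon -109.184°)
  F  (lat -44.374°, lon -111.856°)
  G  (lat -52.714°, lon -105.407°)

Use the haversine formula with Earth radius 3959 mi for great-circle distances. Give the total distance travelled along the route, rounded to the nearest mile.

Leg distances:
A→B: 77.7 mi  (cumulative 77.7 mi)
B→C: 108.1 mi  (cumulative 185.8 mi)
C→D: 333.4 mi  (cumulative 519.2 mi)
D→E: 189.8 mi  (cumulative 709.1 mi)
E→F: 156.0 mi  (cumulative 865.1 mi)
F→G: 646.8 mi  (cumulative 1511.9 mi)
Total route length ≈ 1512 mi.

1512 mi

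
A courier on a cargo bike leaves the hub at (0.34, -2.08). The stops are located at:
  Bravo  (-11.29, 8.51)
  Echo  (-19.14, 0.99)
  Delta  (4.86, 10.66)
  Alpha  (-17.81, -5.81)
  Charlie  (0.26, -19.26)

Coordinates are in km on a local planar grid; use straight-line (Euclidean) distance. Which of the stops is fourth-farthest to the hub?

Distances from the hub ((0.34, -2.08)):
Echo: 19.7 km
Alpha: 18.5 km
Charlie: 17.2 km
Bravo: 15.7 km
Delta: 13.5 km
The fourth-farthest is Bravo at 15.7 km.

Bravo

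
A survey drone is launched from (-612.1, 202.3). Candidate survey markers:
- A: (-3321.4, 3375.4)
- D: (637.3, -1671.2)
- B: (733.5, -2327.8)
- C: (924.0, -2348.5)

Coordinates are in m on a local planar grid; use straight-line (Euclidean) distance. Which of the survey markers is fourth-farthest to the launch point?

Distance to each, sorted:
A: 4172.4 m
C: 2977.6 m
B: 2865.7 m
D: 2251.9 m
The fourth-farthest is D at 2251.9 m.

D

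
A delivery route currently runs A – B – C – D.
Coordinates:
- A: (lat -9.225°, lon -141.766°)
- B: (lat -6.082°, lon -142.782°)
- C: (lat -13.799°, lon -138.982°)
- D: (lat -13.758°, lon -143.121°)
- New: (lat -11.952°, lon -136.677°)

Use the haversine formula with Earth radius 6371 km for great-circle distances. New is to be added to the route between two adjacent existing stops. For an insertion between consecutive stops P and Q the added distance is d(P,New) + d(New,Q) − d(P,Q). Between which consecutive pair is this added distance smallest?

between B and C

Added distance for inserting New between each consecutive pair:
A–B: 1202.0 km
B–C: 305.4 km
C–D: 603.2 km
Smallest added distance is 305.4 km, inserting between B and C.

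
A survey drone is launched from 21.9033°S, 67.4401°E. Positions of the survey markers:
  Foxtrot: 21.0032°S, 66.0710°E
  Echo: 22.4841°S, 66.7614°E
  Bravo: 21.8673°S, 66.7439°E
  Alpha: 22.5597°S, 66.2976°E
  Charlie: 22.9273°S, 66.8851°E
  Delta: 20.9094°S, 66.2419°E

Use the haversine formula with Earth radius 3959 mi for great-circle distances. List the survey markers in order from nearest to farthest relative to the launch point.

Bravo, Echo, Charlie, Alpha, Delta, Foxtrot

Distance from the launch point at 21.9033°S, 67.4401°E to each:
Bravo 21.8673°S, 66.7439°E: 44.7 mi
Echo 22.4841°S, 66.7614°E: 59.1 mi
Charlie 22.9273°S, 66.8851°E: 79.1 mi
Alpha 22.5597°S, 66.2976°E: 86.0 mi
Delta 20.9094°S, 66.2419°E: 103.2 mi
Foxtrot 21.0032°S, 66.0710°E: 107.8 mi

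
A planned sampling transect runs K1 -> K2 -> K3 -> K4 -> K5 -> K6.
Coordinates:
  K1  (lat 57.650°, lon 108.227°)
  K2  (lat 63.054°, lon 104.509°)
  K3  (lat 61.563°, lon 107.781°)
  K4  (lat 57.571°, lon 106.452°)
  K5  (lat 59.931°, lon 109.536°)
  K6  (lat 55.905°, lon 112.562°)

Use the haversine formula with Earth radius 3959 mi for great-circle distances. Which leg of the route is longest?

Leg distances:
K1→K2: 394.3 mi
K2→K3: 147.1 mi
K3→K4: 279.7 mi
K4→K5: 197.0 mi
K5→K6: 299.5 mi
The longest leg is K1–K2 at 394.3 mi.

K1–K2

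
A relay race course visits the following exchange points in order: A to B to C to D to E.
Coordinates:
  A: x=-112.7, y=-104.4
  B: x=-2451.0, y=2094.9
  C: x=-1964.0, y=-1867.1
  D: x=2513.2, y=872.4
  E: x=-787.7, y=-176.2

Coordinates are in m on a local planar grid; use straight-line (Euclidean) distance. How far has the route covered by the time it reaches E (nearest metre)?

Leg distances:
A→B: 3210.1 m  (cumulative 3210.1 m)
B→C: 3991.8 m  (cumulative 7201.9 m)
C→D: 5248.8 m  (cumulative 12450.7 m)
D→E: 3463.5 m  (cumulative 15914.2 m)
Cumulative distance at E ≈ 15914 m.

15914 m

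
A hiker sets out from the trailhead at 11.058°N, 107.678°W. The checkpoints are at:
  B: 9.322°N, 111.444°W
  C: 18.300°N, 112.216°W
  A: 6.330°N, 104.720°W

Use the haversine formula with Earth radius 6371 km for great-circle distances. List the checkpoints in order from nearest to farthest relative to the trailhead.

B, A, C

Distances from the trailhead:
B 9.322°N, 111.444°W: 455.1 km
A 6.330°N, 104.720°W: 618.1 km
C 18.300°N, 112.216°W: 941.5 km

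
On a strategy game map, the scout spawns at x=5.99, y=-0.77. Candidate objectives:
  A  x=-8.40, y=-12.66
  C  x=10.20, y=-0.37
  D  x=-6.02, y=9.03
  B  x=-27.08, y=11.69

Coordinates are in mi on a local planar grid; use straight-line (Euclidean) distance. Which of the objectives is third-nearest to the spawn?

Distances from the spawn (x=5.99, y=-0.77):
C: 4.2 mi
D: 15.5 mi
A: 18.7 mi
B: 35.3 mi
The third-nearest is A at 18.7 mi.

A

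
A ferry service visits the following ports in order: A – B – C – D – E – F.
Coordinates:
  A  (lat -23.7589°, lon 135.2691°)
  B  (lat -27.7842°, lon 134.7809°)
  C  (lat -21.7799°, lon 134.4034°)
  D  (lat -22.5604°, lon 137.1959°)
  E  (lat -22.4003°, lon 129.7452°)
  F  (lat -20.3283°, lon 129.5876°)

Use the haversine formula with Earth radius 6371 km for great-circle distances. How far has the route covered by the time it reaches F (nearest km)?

Leg distances:
A→B: 450.3 km  (cumulative 450.3 km)
B→C: 668.7 km  (cumulative 1119.0 km)
C→D: 300.4 km  (cumulative 1419.3 km)
D→E: 765.7 km  (cumulative 2185.0 km)
E→F: 231.0 km  (cumulative 2416.0 km)
Cumulative distance at F ≈ 2416 km.

2416 km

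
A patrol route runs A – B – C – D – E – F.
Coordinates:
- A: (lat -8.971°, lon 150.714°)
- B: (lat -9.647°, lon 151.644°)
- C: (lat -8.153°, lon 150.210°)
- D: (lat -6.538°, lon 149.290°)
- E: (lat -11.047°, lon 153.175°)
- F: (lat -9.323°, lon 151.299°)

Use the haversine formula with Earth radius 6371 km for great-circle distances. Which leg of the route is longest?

Leg distances:
A→B: 126.7 km
B→C: 228.9 km
C→D: 206.3 km
D→E: 658.4 km
E→F: 280.9 km
The longest leg is D–E at 658.4 km.

D–E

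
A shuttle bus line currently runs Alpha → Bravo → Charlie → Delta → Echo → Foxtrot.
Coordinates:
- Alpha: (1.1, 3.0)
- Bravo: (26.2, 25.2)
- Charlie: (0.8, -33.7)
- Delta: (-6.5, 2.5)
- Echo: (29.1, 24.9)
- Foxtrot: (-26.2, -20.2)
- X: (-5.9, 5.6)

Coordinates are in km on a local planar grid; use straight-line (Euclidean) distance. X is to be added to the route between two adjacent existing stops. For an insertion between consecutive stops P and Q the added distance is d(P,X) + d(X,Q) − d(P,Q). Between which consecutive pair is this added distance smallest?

between Delta and Echo

Added distance for inserting X between each consecutive pair:
Alpha–Bravo: 11.6 km
Bravo–Charlie: 13.3 km
Charlie–Delta: 6.1 km
Delta–Echo: 1.1 km
Echo–Foxtrot: 1.4 km
Smallest added distance is 1.1 km, inserting between Delta and Echo.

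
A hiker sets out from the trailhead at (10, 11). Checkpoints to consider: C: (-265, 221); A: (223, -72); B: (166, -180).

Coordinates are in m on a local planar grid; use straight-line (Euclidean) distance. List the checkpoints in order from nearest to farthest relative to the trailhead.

A, B, C

Distances from the trailhead:
A (223, -72): 228.6 m
B (166, -180): 246.6 m
C (-265, 221): 346.0 m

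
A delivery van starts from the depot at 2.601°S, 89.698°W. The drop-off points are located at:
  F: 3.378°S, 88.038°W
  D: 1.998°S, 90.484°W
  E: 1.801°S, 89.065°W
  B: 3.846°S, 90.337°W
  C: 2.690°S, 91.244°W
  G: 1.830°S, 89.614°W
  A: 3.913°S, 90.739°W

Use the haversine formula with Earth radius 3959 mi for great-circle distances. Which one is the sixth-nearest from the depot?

Distance to each, sorted:
G: 53.6 mi
D: 68.4 mi
E: 70.5 mi
B: 96.7 mi
C: 106.9 mi
A: 115.7 mi
F: 126.5 mi
The sixth-nearest is A at 115.7 mi.

A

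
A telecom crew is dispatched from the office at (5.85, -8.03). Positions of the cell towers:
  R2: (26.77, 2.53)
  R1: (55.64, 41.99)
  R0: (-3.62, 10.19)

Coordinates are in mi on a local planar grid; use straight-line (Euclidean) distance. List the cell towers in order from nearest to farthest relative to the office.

R0, R2, R1

Computing each straight-line distance from (5.85, -8.03):
R0 (-3.62, 10.19): 20.5 mi
R2 (26.77, 2.53): 23.4 mi
R1 (55.64, 41.99): 70.6 mi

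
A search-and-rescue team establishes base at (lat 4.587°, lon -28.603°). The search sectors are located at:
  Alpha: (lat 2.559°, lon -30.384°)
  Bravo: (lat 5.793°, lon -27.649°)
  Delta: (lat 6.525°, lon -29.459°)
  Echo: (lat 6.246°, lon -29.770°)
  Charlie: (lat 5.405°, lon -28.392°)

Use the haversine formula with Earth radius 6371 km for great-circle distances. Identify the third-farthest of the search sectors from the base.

Distance to each, sorted:
Alpha: 299.9 km
Delta: 235.4 km
Echo: 225.2 km
Bravo: 170.7 km
Charlie: 93.9 km
The third-farthest is Echo at 225.2 km.

Echo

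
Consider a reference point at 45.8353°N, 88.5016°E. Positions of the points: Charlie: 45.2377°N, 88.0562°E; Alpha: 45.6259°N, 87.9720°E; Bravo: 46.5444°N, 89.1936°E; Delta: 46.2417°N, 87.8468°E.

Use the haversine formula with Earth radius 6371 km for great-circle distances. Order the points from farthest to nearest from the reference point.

Bravo, Charlie, Delta, Alpha

Distance from the reference point at 45.8353°N, 88.5016°E to each:
Bravo 46.5444°N, 89.1936°E: 95.2 km
Charlie 45.2377°N, 88.0562°E: 75.0 km
Delta 46.2417°N, 87.8468°E: 67.8 km
Alpha 45.6259°N, 87.9720°E: 47.2 km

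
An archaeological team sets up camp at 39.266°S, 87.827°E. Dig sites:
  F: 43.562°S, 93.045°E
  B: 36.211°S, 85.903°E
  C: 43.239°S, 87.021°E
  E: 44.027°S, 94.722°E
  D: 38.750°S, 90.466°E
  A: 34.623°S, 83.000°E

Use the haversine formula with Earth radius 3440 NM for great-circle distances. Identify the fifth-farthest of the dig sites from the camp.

B

Distances from the camp (39.266°S, 87.827°E):
E: 420.9 NM
A: 362.3 NM
F: 348.7 NM
C: 241.3 NM
B: 204.9 NM
D: 127.0 NM
The fifth-farthest is B at 204.9 NM.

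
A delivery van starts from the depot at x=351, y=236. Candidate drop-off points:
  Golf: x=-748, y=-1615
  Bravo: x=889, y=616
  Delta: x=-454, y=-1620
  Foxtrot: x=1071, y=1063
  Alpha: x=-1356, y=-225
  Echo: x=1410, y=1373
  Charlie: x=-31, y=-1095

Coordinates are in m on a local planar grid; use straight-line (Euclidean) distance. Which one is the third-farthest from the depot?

Alpha

Distances from the depot (x=351, y=236):
Golf: 2152.7 m
Delta: 2023.1 m
Alpha: 1768.2 m
Echo: 1553.8 m
Charlie: 1384.7 m
Foxtrot: 1096.5 m
Bravo: 658.7 m
The third-farthest is Alpha at 1768.2 m.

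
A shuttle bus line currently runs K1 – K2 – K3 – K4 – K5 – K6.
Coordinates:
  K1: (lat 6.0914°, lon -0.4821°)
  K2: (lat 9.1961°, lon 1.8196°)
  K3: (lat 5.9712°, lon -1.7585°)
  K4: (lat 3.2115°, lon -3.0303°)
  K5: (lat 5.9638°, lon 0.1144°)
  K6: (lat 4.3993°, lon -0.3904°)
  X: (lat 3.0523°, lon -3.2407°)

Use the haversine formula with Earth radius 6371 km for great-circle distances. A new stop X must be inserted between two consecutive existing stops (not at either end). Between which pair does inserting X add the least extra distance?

Added distance for inserting X between each consecutive pair:
K1–K2: 910.2 km
K2–K3: 713.6 km
K3–K4: 55.4 km
K4–K5: 58.5 km
K5–K6: 660.3 km
Smallest added distance is 55.4 km, inserting between K3 and K4.

between K3 and K4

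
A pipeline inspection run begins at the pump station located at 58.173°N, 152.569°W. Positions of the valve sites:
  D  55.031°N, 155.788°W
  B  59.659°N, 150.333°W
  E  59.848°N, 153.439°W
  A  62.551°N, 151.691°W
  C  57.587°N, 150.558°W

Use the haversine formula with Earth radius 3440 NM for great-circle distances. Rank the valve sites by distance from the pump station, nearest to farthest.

C, E, B, D, A

Computing each great-circle distance from 58.173°N, 152.569°W:
C 57.587°N, 150.558°W: 73.2 NM
E 59.848°N, 153.439°W: 104.1 NM
B 59.659°N, 150.333°W: 113.0 NM
D 55.031°N, 155.788°W: 216.5 NM
A 62.551°N, 151.691°W: 264.1 NM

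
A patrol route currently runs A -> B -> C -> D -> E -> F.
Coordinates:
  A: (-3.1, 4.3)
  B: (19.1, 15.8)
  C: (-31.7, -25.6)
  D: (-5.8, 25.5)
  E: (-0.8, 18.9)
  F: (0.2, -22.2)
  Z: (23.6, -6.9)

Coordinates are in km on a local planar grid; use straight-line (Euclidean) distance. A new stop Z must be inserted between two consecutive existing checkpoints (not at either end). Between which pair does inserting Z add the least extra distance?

Added distance for inserting Z between each consecutive pair:
A–B: 27.1 km
B–C: 16.0 km
C–D: 44.8 km
D–E: 71.0 km
E–F: 22.4 km
Smallest added distance is 16.0 km, inserting between B and C.

between B and C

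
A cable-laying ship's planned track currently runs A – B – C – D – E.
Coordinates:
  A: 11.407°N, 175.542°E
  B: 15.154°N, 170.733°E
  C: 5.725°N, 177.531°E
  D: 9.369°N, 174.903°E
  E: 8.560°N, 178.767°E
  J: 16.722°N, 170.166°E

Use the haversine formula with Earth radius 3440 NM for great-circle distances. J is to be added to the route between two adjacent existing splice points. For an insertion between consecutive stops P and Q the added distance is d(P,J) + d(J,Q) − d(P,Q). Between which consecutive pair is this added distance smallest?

between A and B

Added distance for inserting J between each consecutive pair:
A–B: 186.7 NM
B–C: 195.5 NM
C–D: 1041.7 NM
D–E: 989.4 NM
Smallest added distance is 186.7 NM, inserting between A and B.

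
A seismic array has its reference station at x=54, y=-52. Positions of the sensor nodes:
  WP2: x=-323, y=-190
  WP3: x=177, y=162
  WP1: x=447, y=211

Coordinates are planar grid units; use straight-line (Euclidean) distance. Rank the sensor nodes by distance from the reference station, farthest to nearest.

WP1, WP2, WP3

Distances from the reference station:
WP1 x=447, y=211: 472.9
WP2 x=-323, y=-190: 401.5
WP3 x=177, y=162: 246.8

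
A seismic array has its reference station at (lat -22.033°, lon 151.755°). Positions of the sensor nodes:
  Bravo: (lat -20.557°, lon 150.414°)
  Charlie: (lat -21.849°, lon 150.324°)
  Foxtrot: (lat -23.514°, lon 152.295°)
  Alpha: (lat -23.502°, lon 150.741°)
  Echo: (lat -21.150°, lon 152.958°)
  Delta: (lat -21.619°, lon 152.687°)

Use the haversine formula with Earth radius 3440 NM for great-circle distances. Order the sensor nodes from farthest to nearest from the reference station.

Distance from the reference station at (lat -22.033°, lon 151.755°) to each:
Bravo (lat -20.557°, lon 150.414°): 116.1 NM
Alpha (lat -23.502°, lon 150.741°): 104.5 NM
Foxtrot (lat -23.514°, lon 152.295°): 93.8 NM
Echo (lat -21.150°, lon 152.958°): 85.6 NM
Charlie (lat -21.849°, lon 150.324°): 80.5 NM
Delta (lat -21.619°, lon 152.687°): 57.6 NM

Bravo, Alpha, Foxtrot, Echo, Charlie, Delta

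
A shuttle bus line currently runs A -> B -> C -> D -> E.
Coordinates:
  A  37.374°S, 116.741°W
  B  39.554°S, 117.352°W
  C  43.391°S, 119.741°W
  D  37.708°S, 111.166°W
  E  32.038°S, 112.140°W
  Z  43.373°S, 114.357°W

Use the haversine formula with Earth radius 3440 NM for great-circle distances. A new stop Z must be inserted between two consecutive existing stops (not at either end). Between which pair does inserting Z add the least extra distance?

Added distance for inserting Z between each consecutive pair:
A–B: 508.2 NM
B–C: 246.6 NM
C–D: 86.2 NM
D–E: 714.7 NM
Smallest added distance is 86.2 NM, inserting between C and D.

between C and D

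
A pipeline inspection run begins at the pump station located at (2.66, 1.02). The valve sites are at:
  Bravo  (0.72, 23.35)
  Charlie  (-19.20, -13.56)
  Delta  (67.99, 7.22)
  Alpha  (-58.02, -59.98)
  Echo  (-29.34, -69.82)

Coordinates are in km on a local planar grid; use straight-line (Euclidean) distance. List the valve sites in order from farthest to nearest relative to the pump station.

Computing each straight-line distance from (2.66, 1.02):
Alpha (-58.02, -59.98): 86.0 km
Echo (-29.34, -69.82): 77.7 km
Delta (67.99, 7.22): 65.6 km
Charlie (-19.20, -13.56): 26.3 km
Bravo (0.72, 23.35): 22.4 km

Alpha, Echo, Delta, Charlie, Bravo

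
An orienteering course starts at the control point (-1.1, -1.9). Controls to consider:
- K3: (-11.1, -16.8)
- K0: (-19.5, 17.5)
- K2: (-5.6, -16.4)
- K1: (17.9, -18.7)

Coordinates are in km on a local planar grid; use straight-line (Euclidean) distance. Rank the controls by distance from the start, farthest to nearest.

K0, K1, K3, K2

Distance from the start at (-1.1, -1.9) to each:
K0 (-19.5, 17.5): 26.7 km
K1 (17.9, -18.7): 25.4 km
K3 (-11.1, -16.8): 17.9 km
K2 (-5.6, -16.4): 15.2 km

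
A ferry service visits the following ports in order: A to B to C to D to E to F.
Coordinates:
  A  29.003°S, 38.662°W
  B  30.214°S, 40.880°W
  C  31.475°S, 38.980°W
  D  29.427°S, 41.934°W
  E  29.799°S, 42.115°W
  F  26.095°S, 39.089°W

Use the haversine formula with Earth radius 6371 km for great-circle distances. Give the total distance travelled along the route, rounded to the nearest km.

Leg distances:
A→B: 253.2 km  (cumulative 253.2 km)
B→C: 229.3 km  (cumulative 482.4 km)
C→D: 363.3 km  (cumulative 845.8 km)
D→E: 44.9 km  (cumulative 890.7 km)
E→F: 507.9 km  (cumulative 1398.6 km)
Total route length ≈ 1399 km.

1399 km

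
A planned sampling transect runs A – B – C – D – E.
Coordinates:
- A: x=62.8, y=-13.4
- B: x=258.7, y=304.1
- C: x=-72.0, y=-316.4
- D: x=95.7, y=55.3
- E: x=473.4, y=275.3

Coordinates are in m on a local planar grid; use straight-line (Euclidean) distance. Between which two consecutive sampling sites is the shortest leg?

Leg distances:
A→B: 373.1 m
B→C: 703.1 m
C→D: 407.8 m
D→E: 437.1 m
The shortest leg is A–B at 373.1 m.

A–B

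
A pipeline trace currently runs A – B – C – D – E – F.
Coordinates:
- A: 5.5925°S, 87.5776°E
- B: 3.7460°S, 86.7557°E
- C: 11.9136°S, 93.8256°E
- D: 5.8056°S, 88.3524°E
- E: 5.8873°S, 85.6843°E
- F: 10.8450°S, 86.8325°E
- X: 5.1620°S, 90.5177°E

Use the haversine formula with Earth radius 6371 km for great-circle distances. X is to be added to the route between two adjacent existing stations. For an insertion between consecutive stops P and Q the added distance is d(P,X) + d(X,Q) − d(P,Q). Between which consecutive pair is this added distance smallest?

Added distance for inserting X between each consecutive pair:
A–B: 550.1 km
B–C: 84.0 km
C–D: 177.3 km
D–E: 495.8 km
E–F: 726.3 km
Smallest added distance is 84.0 km, inserting between B and C.

between B and C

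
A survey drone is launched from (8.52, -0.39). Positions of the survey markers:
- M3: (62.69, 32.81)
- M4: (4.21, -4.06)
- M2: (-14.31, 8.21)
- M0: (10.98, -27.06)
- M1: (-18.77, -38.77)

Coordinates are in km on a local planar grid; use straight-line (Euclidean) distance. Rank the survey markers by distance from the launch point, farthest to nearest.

Distance from the launch point at (8.52, -0.39) to each:
M3 (62.69, 32.81): 63.5 km
M1 (-18.77, -38.77): 47.1 km
M0 (10.98, -27.06): 26.8 km
M2 (-14.31, 8.21): 24.4 km
M4 (4.21, -4.06): 5.7 km

M3, M1, M0, M2, M4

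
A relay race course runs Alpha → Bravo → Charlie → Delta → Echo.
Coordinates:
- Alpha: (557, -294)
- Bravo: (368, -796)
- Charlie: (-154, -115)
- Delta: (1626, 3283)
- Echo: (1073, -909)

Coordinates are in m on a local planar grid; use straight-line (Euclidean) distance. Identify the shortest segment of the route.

Alpha–Bravo

Leg distances:
Alpha→Bravo: 536.4 m
Bravo→Charlie: 858.0 m
Charlie→Delta: 3836.0 m
Delta→Echo: 4228.3 m
The shortest leg is Alpha–Bravo at 536.4 m.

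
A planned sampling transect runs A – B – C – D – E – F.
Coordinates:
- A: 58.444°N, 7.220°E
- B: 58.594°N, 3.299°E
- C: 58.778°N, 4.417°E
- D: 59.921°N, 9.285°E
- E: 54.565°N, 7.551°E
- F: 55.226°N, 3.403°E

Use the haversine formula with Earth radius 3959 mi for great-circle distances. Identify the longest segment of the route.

D–E

Leg distances:
A→B: 141.8 mi
B→C: 42.1 mi
C→D: 188.7 mi
D→E: 375.7 mi
E→F: 171.0 mi
The longest leg is D–E at 375.7 mi.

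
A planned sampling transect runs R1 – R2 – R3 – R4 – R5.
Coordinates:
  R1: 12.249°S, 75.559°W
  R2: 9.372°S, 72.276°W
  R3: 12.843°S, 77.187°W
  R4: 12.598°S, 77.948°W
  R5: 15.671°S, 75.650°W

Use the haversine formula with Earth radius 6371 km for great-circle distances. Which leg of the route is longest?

R2–R3

Leg distances:
R1→R2: 480.5 km
R2→R3: 660.3 km
R3→R4: 86.9 km
R4→R5: 422.1 km
The longest leg is R2–R3 at 660.3 km.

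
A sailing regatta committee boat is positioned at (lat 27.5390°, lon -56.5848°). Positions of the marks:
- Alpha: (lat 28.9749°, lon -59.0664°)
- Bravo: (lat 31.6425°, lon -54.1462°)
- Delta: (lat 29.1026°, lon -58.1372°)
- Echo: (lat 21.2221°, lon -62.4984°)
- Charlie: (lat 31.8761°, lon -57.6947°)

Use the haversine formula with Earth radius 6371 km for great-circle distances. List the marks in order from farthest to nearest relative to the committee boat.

Echo, Bravo, Charlie, Alpha, Delta

Distances from the committee boat:
Echo (lat 21.2221°, lon -62.4984°): 922.7 km
Bravo (lat 31.6425°, lon -54.1462°): 513.6 km
Charlie (lat 31.8761°, lon -57.6947°): 494.0 km
Alpha (lat 28.9749°, lon -59.0664°): 290.8 km
Delta (lat 29.1026°, lon -58.1372°): 230.9 km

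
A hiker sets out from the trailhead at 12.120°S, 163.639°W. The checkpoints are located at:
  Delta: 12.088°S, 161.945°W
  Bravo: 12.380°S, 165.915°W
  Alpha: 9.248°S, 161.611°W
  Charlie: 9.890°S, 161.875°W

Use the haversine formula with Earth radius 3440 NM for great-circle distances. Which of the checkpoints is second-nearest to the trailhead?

Bravo

Distance to each, sorted:
Delta: 99.5 NM
Bravo: 134.4 NM
Charlie: 169.5 NM
Alpha: 209.9 NM
The second-nearest is Bravo at 134.4 NM.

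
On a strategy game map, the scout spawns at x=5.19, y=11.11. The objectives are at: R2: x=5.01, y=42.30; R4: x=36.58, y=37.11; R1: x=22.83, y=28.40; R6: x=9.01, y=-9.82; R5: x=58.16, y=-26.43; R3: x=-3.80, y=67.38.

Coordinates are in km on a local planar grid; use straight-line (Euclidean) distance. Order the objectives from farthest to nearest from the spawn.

Distances from the spawn:
R5 x=58.16, y=-26.43: 64.9 km
R3 x=-3.80, y=67.38: 57.0 km
R4 x=36.58, y=37.11: 40.8 km
R2 x=5.01, y=42.30: 31.2 km
R1 x=22.83, y=28.40: 24.7 km
R6 x=9.01, y=-9.82: 21.3 km

R5, R3, R4, R2, R1, R6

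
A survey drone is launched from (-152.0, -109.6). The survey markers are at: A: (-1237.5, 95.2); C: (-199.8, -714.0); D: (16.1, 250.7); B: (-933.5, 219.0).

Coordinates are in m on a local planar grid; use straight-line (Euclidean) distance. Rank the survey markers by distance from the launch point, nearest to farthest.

Distance from the launch point at (-152.0, -109.6) to each:
D (16.1, 250.7): 397.6 m
C (-199.8, -714.0): 606.3 m
B (-933.5, 219.0): 847.8 m
A (-1237.5, 95.2): 1104.7 m

D, C, B, A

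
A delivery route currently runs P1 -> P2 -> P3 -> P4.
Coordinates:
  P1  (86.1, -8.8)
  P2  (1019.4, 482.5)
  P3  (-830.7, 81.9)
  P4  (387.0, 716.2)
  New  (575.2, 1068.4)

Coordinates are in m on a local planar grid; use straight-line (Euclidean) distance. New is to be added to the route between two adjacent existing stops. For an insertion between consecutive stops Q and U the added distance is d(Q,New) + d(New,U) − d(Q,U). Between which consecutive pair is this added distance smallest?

Added distance for inserting New between each consecutive pair:
P1–P2: 863.6 m
P2–P3: 559.8 m
P3–P4: 743.8 m
Smallest added distance is 559.8 m, inserting between P2 and P3.

between P2 and P3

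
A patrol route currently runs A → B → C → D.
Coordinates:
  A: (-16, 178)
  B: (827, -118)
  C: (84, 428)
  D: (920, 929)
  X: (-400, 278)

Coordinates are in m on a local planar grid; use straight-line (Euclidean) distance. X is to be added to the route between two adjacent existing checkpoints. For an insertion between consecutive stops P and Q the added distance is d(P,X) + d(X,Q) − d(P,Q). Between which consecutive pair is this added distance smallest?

Added distance for inserting X between each consecutive pair:
A–B: 792.7 m
B–C: 874.0 m
C–D: 1003.9 m
Smallest added distance is 792.7 m, inserting between A and B.

between A and B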